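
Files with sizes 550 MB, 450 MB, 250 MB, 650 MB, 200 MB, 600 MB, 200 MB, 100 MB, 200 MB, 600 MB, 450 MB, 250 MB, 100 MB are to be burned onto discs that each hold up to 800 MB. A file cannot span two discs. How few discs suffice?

6

Total = 650 + 600 + 600 + 550 + 450 + 450 + 250 + 250 + 200 + 200 + 200 + 100 + 100 = 4600 MB.
Lower bound: ⌈4600/800⌉ = 6 discs.
A packing using 6 discs:
  disc 1: 650 + 100 = 750
  disc 2: 600 + 200 = 800
  disc 3: 600 + 200 = 800
  disc 4: 550 + 250 = 800
  disc 5: 450 + 250 + 100 = 800
  disc 6: 450 + 200 = 650
This matches the lower bound, so 6 is optimal.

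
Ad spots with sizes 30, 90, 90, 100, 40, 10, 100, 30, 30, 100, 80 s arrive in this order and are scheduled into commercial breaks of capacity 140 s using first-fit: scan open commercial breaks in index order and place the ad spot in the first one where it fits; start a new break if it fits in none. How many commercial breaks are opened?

  30 → break 1 (new)  [load 30/140]
  90 → break 1  [load 120/140]
  90 → break 2 (new)  [load 90/140]
  100 → break 3 (new)  [load 100/140]
  40 → break 2  [load 130/140]
  10 → break 1  [load 130/140]
  100 → break 4 (new)  [load 100/140]
  30 → break 3  [load 130/140]
  30 → break 4  [load 130/140]
  100 → break 5 (new)  [load 100/140]
  80 → break 6 (new)  [load 80/140]
6 commercial breaks opened.

6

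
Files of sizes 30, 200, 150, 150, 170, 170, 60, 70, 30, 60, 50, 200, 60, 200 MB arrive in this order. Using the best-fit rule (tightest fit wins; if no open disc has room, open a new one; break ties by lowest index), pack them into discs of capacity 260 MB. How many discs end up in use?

7

  30 → disc 1 (new)  [load 30/260]
  200 → disc 1  [load 230/260]
  150 → disc 2 (new)  [load 150/260]
  150 → disc 3 (new)  [load 150/260]
  170 → disc 4 (new)  [load 170/260]
  170 → disc 5 (new)  [load 170/260]
  60 → disc 4  [load 230/260]
  70 → disc 5  [load 240/260]
  30 → disc 1  [load 260/260]
  60 → disc 2  [load 210/260]
  50 → disc 2  [load 260/260]
  200 → disc 6 (new)  [load 200/260]
  60 → disc 6  [load 260/260]
  200 → disc 7 (new)  [load 200/260]
7 discs opened.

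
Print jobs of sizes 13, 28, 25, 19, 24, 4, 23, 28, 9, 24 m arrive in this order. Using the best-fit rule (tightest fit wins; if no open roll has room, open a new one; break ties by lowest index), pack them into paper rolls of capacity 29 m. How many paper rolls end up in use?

8

  13 → roll 1 (new)  [load 13/29]
  28 → roll 2 (new)  [load 28/29]
  25 → roll 3 (new)  [load 25/29]
  19 → roll 4 (new)  [load 19/29]
  24 → roll 5 (new)  [load 24/29]
  4 → roll 3  [load 29/29]
  23 → roll 6 (new)  [load 23/29]
  28 → roll 7 (new)  [load 28/29]
  9 → roll 4  [load 28/29]
  24 → roll 8 (new)  [load 24/29]
8 paper rolls opened.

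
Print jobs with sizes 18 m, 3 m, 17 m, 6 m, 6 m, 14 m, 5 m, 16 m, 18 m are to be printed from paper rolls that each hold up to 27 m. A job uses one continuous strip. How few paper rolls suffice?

5

Total = 18 + 18 + 17 + 16 + 14 + 6 + 6 + 5 + 3 = 103 m.
Lower bound: ⌈103/27⌉ = 4 paper rolls.
Also, 5 print jobs each exceed 27/2 m, and no two of those can share a roll, so at least 5 paper rolls are needed.
A packing using 5 paper rolls:
  roll 1: 18 + 6 + 3 = 27
  roll 2: 18 + 6 = 24
  roll 3: 17 + 5 = 22
  roll 4: 16 = 16
  roll 5: 14 = 14
This matches the lower bound, so 5 is optimal.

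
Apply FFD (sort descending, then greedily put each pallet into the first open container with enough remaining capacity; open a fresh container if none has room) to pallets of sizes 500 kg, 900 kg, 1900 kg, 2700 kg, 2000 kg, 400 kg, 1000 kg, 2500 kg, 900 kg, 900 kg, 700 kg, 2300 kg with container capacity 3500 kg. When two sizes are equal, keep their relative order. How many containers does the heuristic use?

5

Sorted descending: 2700, 2500, 2300, 2000, 1900, 1000, 900, 900, 900, 700, 500, 400.
  2700 → container 1 (new)  [load 2700/3500]
  2500 → container 2 (new)  [load 2500/3500]
  2300 → container 3 (new)  [load 2300/3500]
  2000 → container 4 (new)  [load 2000/3500]
  1900 → container 5 (new)  [load 1900/3500]
  1000 → container 2  [load 3500/3500]
  900 → container 3  [load 3200/3500]
  900 → container 4  [load 2900/3500]
  900 → container 5  [load 2800/3500]
  700 → container 1  [load 3400/3500]
  500 → container 4  [load 3400/3500]
  400 → container 5  [load 3200/3500]
5 containers opened.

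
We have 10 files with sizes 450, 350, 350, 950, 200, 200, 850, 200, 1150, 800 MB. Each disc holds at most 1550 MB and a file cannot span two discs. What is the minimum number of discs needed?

Total = 1150 + 950 + 850 + 800 + 450 + 350 + 350 + 200 + 200 + 200 = 5500 MB.
Lower bound: ⌈5500/1550⌉ = 4 discs.
A packing using 4 discs:
  disc 1: 1150 + 350 = 1500
  disc 2: 950 + 450 = 1400
  disc 3: 850 + 350 + 200 = 1400
  disc 4: 800 + 200 + 200 = 1200
This matches the lower bound, so 4 is optimal.

4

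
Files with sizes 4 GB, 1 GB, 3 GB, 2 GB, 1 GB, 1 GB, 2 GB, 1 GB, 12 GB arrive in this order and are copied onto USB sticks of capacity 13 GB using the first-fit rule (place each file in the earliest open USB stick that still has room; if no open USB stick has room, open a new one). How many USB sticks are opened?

3

  4 → USB stick 1 (new)  [load 4/13]
  1 → USB stick 1  [load 5/13]
  3 → USB stick 1  [load 8/13]
  2 → USB stick 1  [load 10/13]
  1 → USB stick 1  [load 11/13]
  1 → USB stick 1  [load 12/13]
  2 → USB stick 2 (new)  [load 2/13]
  1 → USB stick 1  [load 13/13]
  12 → USB stick 3 (new)  [load 12/13]
3 USB sticks opened.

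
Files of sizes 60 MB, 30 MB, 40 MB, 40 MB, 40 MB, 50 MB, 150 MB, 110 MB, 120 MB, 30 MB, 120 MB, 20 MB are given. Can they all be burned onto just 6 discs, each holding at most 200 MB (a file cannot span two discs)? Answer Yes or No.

A valid assignment using 5 discs:
  disc 1: 150 + 50 = 200
  disc 2: 120 + 60 + 20 = 200
  disc 3: 120 + 40 + 40 = 200
  disc 4: 110 + 40 + 30 = 180
  disc 5: 30 = 30
That uses only 5 ≤ 6, so 6 discs are enough.

Yes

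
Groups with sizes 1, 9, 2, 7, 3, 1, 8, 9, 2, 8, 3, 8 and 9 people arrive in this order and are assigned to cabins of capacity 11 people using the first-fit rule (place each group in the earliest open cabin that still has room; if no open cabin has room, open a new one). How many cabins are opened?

7

  1 → cabin 1 (new)  [load 1/11]
  9 → cabin 1  [load 10/11]
  2 → cabin 2 (new)  [load 2/11]
  7 → cabin 2  [load 9/11]
  3 → cabin 3 (new)  [load 3/11]
  1 → cabin 1  [load 11/11]
  8 → cabin 3  [load 11/11]
  9 → cabin 4 (new)  [load 9/11]
  2 → cabin 2  [load 11/11]
  8 → cabin 5 (new)  [load 8/11]
  3 → cabin 5  [load 11/11]
  8 → cabin 6 (new)  [load 8/11]
  9 → cabin 7 (new)  [load 9/11]
7 cabins opened.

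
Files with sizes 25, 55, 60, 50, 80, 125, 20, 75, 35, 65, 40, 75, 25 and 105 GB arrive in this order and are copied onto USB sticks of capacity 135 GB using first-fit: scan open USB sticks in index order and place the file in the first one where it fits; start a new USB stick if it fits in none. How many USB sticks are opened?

8

  25 → USB stick 1 (new)  [load 25/135]
  55 → USB stick 1  [load 80/135]
  60 → USB stick 2 (new)  [load 60/135]
  50 → USB stick 1  [load 130/135]
  80 → USB stick 3 (new)  [load 80/135]
  125 → USB stick 4 (new)  [load 125/135]
  20 → USB stick 2  [load 80/135]
  75 → USB stick 5 (new)  [load 75/135]
  35 → USB stick 2  [load 115/135]
  65 → USB stick 6 (new)  [load 65/135]
  40 → USB stick 3  [load 120/135]
  75 → USB stick 7 (new)  [load 75/135]
  25 → USB stick 5  [load 100/135]
  105 → USB stick 8 (new)  [load 105/135]
8 USB sticks opened.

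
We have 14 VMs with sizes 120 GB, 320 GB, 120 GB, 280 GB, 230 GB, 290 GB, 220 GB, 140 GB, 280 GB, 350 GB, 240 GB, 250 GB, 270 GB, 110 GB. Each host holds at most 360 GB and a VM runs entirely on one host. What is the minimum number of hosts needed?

10

Total = 350 + 320 + 290 + 280 + 280 + 270 + 250 + 240 + 230 + 220 + 140 + 120 + 120 + 110 = 3220 GB.
Lower bound: ⌈3220/360⌉ = 9 hosts.
Also, 10 VMs each exceed 180 GB, and no two of those can share a host, so at least 10 hosts are needed.
A packing using 10 hosts:
  host 1: 350 = 350
  host 2: 320 = 320
  host 3: 290 = 290
  host 4: 280 = 280
  host 5: 280 = 280
  host 6: 270 = 270
  host 7: 250 + 110 = 360
  host 8: 240 + 120 = 360
  host 9: 230 + 120 = 350
  host 10: 220 + 140 = 360
This matches the lower bound, so 10 is optimal.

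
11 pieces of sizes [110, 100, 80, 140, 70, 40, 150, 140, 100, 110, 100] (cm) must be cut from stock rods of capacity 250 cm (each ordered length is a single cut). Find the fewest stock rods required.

Total = 150 + 140 + 140 + 110 + 110 + 100 + 100 + 100 + 80 + 70 + 40 = 1140 cm.
Lower bound: ⌈1140/250⌉ = 5 stock rods.
A packing using 5 stock rods:
  stock rod 1: 150 + 100 = 250
  stock rod 2: 140 + 110 = 250
  stock rod 3: 140 + 110 = 250
  stock rod 4: 100 + 100 + 40 = 240
  stock rod 5: 80 + 70 = 150
This matches the lower bound, so 5 is optimal.

5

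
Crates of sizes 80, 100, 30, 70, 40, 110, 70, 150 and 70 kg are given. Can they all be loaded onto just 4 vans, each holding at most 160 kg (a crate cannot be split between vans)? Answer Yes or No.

Total = 720 kg; ⌈720/160⌉ = 5.
At least 5 vans are required, but only 4 are allowed.

No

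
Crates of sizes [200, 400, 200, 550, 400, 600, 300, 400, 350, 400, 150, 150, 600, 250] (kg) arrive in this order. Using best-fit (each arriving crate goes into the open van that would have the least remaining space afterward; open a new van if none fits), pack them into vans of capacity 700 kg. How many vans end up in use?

8

  200 → van 1 (new)  [load 200/700]
  400 → van 1  [load 600/700]
  200 → van 2 (new)  [load 200/700]
  550 → van 3 (new)  [load 550/700]
  400 → van 2  [load 600/700]
  600 → van 4 (new)  [load 600/700]
  300 → van 5 (new)  [load 300/700]
  400 → van 5  [load 700/700]
  350 → van 6 (new)  [load 350/700]
  400 → van 7 (new)  [load 400/700]
  150 → van 3  [load 700/700]
  150 → van 7  [load 550/700]
  600 → van 8 (new)  [load 600/700]
  250 → van 6  [load 600/700]
8 vans opened.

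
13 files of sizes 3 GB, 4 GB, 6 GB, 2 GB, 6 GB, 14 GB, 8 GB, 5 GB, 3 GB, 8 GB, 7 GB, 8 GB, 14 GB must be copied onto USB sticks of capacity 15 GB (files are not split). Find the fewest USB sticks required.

Total = 14 + 14 + 8 + 8 + 8 + 7 + 6 + 6 + 5 + 4 + 3 + 3 + 2 = 88 GB.
Lower bound: ⌈88/15⌉ = 6 USB sticks.
A packing using 6 USB sticks:
  USB stick 1: 14 = 14
  USB stick 2: 14 = 14
  USB stick 3: 8 + 7 = 15
  USB stick 4: 8 + 5 + 2 = 15
  USB stick 5: 8 + 4 + 3 = 15
  USB stick 6: 6 + 6 + 3 = 15
This matches the lower bound, so 6 is optimal.

6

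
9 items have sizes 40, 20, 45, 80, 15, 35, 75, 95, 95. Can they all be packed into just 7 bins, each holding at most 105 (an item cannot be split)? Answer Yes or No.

Yes

A valid assignment using 6 bins:
  bin 1: 95 = 95
  bin 2: 95 = 95
  bin 3: 80 + 20 = 100
  bin 4: 75 + 15 = 90
  bin 5: 45 + 40 = 85
  bin 6: 35 = 35
That uses only 6 ≤ 7, so 7 bins are enough.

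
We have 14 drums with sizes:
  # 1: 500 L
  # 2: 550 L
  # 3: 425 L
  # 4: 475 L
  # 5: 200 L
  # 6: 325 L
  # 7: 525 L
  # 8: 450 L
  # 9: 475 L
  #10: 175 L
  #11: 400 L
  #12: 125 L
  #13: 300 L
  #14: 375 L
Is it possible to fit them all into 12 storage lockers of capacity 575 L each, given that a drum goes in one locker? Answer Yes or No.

Yes

A valid assignment using 11 storage lockers:
  locker 1: 550 = 550
  locker 2: 525 = 525
  locker 3: 500 = 500
  locker 4: 475 = 475
  locker 5: 475 = 475
  locker 6: 450 + 125 = 575
  locker 7: 425 = 425
  locker 8: 400 + 175 = 575
  locker 9: 375 + 200 = 575
  locker 10: 325 = 325
  locker 11: 300 = 300
That uses only 11 ≤ 12, so 12 storage lockers are enough.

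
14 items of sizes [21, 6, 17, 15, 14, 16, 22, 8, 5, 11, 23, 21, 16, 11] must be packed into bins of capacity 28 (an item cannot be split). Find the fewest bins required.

9

Total = 23 + 22 + 21 + 21 + 17 + 16 + 16 + 15 + 14 + 11 + 11 + 8 + 6 + 5 = 206.
Lower bound: ⌈206/28⌉ = 8 bins.
A packing using 9 bins:
  bin 1: 23 + 5 = 28
  bin 2: 22 + 6 = 28
  bin 3: 21 = 21
  bin 4: 21 = 21
  bin 5: 17 + 11 = 28
  bin 6: 16 + 11 = 27
  bin 7: 16 + 8 = 24
  bin 8: 15 = 15
  bin 9: 14 = 14
No arrangement into 8 bins stays within capacity, so 9 is optimal.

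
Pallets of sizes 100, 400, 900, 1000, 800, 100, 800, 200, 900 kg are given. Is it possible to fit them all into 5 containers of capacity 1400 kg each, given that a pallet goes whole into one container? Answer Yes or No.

A valid assignment using 5 containers:
  container 1: 1000 + 400 = 1400
  container 2: 900 + 200 + 100 + 100 = 1300
  container 3: 900 = 900
  container 4: 800 = 800
  container 5: 800 = 800
Every load is within 1400 kg, so 5 containers suffice.

Yes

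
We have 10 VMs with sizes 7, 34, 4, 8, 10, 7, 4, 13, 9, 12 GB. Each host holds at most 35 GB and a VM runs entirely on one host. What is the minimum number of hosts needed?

4

Total = 34 + 13 + 12 + 10 + 9 + 8 + 7 + 7 + 4 + 4 = 108 GB.
Lower bound: ⌈108/35⌉ = 4 hosts.
A packing using 4 hosts:
  host 1: 34 = 34
  host 2: 13 + 12 + 10 = 35
  host 3: 9 + 8 + 7 + 7 + 4 = 35
  host 4: 4 = 4
This matches the lower bound, so 4 is optimal.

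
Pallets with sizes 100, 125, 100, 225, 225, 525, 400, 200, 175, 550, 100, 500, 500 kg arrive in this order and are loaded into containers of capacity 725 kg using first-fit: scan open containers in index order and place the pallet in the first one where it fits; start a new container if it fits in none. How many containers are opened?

6

  100 → container 1 (new)  [load 100/725]
  125 → container 1  [load 225/725]
  100 → container 1  [load 325/725]
  225 → container 1  [load 550/725]
  225 → container 2 (new)  [load 225/725]
  525 → container 3 (new)  [load 525/725]
  400 → container 2  [load 625/725]
  200 → container 3  [load 725/725]
  175 → container 1  [load 725/725]
  550 → container 4 (new)  [load 550/725]
  100 → container 2  [load 725/725]
  500 → container 5 (new)  [load 500/725]
  500 → container 6 (new)  [load 500/725]
6 containers opened.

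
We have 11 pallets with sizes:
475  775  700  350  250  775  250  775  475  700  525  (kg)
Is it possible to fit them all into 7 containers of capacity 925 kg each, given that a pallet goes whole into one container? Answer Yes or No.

No

Total = 6050 kg; ⌈6050/925⌉ = 7.
8 pallets each exceed half the capacity and cannot share a container, forcing at least 8 containers.
At least 8 containers are required, but only 7 are allowed.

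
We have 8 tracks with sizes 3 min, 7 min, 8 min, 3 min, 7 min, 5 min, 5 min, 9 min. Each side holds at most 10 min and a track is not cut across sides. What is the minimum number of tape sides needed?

Total = 9 + 8 + 7 + 7 + 5 + 5 + 3 + 3 = 47 min.
Lower bound: ⌈47/10⌉ = 5 tape sides.
A packing using 5 tape sides:
  side 1: 9 = 9
  side 2: 8 = 8
  side 3: 7 + 3 = 10
  side 4: 7 + 3 = 10
  side 5: 5 + 5 = 10
This matches the lower bound, so 5 is optimal.

5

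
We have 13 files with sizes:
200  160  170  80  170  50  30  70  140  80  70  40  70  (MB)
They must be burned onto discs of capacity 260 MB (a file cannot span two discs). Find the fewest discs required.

Total = 200 + 170 + 170 + 160 + 140 + 80 + 80 + 70 + 70 + 70 + 50 + 40 + 30 = 1330 MB.
Lower bound: ⌈1330/260⌉ = 6 discs.
A packing using 6 discs:
  disc 1: 200 + 50 = 250
  disc 2: 170 + 80 = 250
  disc 3: 170 + 80 = 250
  disc 4: 160 + 70 + 30 = 260
  disc 5: 140 + 70 + 40 = 250
  disc 6: 70 = 70
This matches the lower bound, so 6 is optimal.

6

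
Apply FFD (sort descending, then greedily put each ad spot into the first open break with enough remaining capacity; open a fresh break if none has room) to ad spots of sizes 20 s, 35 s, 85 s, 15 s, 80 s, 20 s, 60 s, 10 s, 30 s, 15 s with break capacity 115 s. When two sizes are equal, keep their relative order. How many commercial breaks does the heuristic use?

Sorted descending: 85, 80, 60, 35, 30, 20, 20, 15, 15, 10.
  85 → break 1 (new)  [load 85/115]
  80 → break 2 (new)  [load 80/115]
  60 → break 3 (new)  [load 60/115]
  35 → break 2  [load 115/115]
  30 → break 1  [load 115/115]
  20 → break 3  [load 80/115]
  20 → break 3  [load 100/115]
  15 → break 3  [load 115/115]
  15 → break 4 (new)  [load 15/115]
  10 → break 4  [load 25/115]
4 commercial breaks opened.

4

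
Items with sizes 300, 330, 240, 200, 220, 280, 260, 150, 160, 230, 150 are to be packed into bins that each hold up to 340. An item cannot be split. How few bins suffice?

10

Total = 330 + 300 + 280 + 260 + 240 + 230 + 220 + 200 + 160 + 150 + 150 = 2520.
Lower bound: ⌈2520/340⌉ = 8 bins.
A packing using 10 bins:
  bin 1: 330 = 330
  bin 2: 300 = 300
  bin 3: 280 = 280
  bin 4: 260 = 260
  bin 5: 240 = 240
  bin 6: 230 = 230
  bin 7: 220 = 220
  bin 8: 200 = 200
  bin 9: 160 + 150 = 310
  bin 10: 150 = 150
No arrangement into 9 bins stays within capacity, so 10 is optimal.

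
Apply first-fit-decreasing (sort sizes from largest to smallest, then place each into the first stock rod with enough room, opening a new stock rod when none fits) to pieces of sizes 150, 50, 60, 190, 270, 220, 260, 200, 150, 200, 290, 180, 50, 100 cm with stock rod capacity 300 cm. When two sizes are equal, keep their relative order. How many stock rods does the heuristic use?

9

Sorted descending: 290, 270, 260, 220, 200, 200, 190, 180, 150, 150, 100, 60, 50, 50.
  290 → stock rod 1 (new)  [load 290/300]
  270 → stock rod 2 (new)  [load 270/300]
  260 → stock rod 3 (new)  [load 260/300]
  220 → stock rod 4 (new)  [load 220/300]
  200 → stock rod 5 (new)  [load 200/300]
  200 → stock rod 6 (new)  [load 200/300]
  190 → stock rod 7 (new)  [load 190/300]
  180 → stock rod 8 (new)  [load 180/300]
  150 → stock rod 9 (new)  [load 150/300]
  150 → stock rod 9  [load 300/300]
  100 → stock rod 5  [load 300/300]
  60 → stock rod 4  [load 280/300]
  50 → stock rod 6  [load 250/300]
  50 → stock rod 6  [load 300/300]
9 stock rods opened.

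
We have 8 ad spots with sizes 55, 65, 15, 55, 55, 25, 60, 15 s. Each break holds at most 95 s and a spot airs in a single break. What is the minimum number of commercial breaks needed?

Total = 65 + 60 + 55 + 55 + 55 + 25 + 15 + 15 = 345 s.
Lower bound: ⌈345/95⌉ = 4 commercial breaks.
Also, 5 ad spots each exceed 95/2 s, and no two of those can share a break, so at least 5 commercial breaks are needed.
A packing using 5 commercial breaks:
  break 1: 65 + 25 = 90
  break 2: 60 + 15 + 15 = 90
  break 3: 55 = 55
  break 4: 55 = 55
  break 5: 55 = 55
This matches the lower bound, so 5 is optimal.

5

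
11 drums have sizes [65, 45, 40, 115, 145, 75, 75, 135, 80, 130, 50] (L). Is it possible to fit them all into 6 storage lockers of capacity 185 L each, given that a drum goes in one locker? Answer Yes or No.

Yes

A valid assignment using 6 storage lockers:
  locker 1: 145 + 40 = 185
  locker 2: 135 + 50 = 185
  locker 3: 130 + 45 = 175
  locker 4: 115 + 65 = 180
  locker 5: 80 + 75 = 155
  locker 6: 75 = 75
Every load is within 185 L, so 6 storage lockers suffice.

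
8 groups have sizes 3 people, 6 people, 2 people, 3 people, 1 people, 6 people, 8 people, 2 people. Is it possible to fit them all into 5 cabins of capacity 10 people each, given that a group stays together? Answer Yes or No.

Yes

A valid assignment using 4 cabins:
  cabin 1: 8 + 2 = 10
  cabin 2: 6 + 3 + 1 = 10
  cabin 3: 6 + 3 = 9
  cabin 4: 2 = 2
That uses only 4 ≤ 5, so 5 cabins are enough.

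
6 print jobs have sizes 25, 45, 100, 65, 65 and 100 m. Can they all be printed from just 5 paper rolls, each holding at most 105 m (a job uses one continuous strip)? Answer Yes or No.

A valid assignment using 5 paper rolls:
  roll 1: 100 = 100
  roll 2: 100 = 100
  roll 3: 65 + 25 = 90
  roll 4: 65 = 65
  roll 5: 45 = 45
Every load is within 105 m, so 5 paper rolls suffice.

Yes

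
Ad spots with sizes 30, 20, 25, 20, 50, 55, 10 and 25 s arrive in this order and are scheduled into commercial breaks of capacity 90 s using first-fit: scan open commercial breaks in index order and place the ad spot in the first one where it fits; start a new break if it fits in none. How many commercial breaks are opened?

3

  30 → break 1 (new)  [load 30/90]
  20 → break 1  [load 50/90]
  25 → break 1  [load 75/90]
  20 → break 2 (new)  [load 20/90]
  50 → break 2  [load 70/90]
  55 → break 3 (new)  [load 55/90]
  10 → break 1  [load 85/90]
  25 → break 3  [load 80/90]
3 commercial breaks opened.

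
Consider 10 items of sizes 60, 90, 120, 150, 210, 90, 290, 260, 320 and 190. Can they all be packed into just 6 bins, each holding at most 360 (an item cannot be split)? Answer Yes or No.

A valid assignment using 6 bins:
  bin 1: 320 = 320
  bin 2: 290 + 60 = 350
  bin 3: 260 + 90 = 350
  bin 4: 210 + 150 = 360
  bin 5: 190 + 120 = 310
  bin 6: 90 = 90
Every load is within 360, so 6 bins suffice.

Yes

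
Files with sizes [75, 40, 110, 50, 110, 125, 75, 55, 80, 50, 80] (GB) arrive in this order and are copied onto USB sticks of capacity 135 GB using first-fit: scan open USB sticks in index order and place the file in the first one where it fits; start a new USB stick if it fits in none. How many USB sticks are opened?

7

  75 → USB stick 1 (new)  [load 75/135]
  40 → USB stick 1  [load 115/135]
  110 → USB stick 2 (new)  [load 110/135]
  50 → USB stick 3 (new)  [load 50/135]
  110 → USB stick 4 (new)  [load 110/135]
  125 → USB stick 5 (new)  [load 125/135]
  75 → USB stick 3  [load 125/135]
  55 → USB stick 6 (new)  [load 55/135]
  80 → USB stick 6  [load 135/135]
  50 → USB stick 7 (new)  [load 50/135]
  80 → USB stick 7  [load 130/135]
7 USB sticks opened.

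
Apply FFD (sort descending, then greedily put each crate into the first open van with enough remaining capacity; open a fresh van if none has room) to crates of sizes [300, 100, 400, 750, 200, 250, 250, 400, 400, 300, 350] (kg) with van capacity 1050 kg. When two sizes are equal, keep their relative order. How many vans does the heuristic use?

4

Sorted descending: 750, 400, 400, 400, 350, 300, 300, 250, 250, 200, 100.
  750 → van 1 (new)  [load 750/1050]
  400 → van 2 (new)  [load 400/1050]
  400 → van 2  [load 800/1050]
  400 → van 3 (new)  [load 400/1050]
  350 → van 3  [load 750/1050]
  300 → van 1  [load 1050/1050]
  300 → van 3  [load 1050/1050]
  250 → van 2  [load 1050/1050]
  250 → van 4 (new)  [load 250/1050]
  200 → van 4  [load 450/1050]
  100 → van 4  [load 550/1050]
4 vans opened.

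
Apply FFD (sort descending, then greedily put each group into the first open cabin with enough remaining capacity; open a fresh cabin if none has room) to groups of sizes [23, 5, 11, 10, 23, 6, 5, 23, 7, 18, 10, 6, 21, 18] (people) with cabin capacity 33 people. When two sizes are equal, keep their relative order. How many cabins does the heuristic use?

Sorted descending: 23, 23, 23, 21, 18, 18, 11, 10, 10, 7, 6, 6, 5, 5.
  23 → cabin 1 (new)  [load 23/33]
  23 → cabin 2 (new)  [load 23/33]
  23 → cabin 3 (new)  [load 23/33]
  21 → cabin 4 (new)  [load 21/33]
  18 → cabin 5 (new)  [load 18/33]
  18 → cabin 6 (new)  [load 18/33]
  11 → cabin 4  [load 32/33]
  10 → cabin 1  [load 33/33]
  10 → cabin 2  [load 33/33]
  7 → cabin 3  [load 30/33]
  6 → cabin 5  [load 24/33]
  6 → cabin 5  [load 30/33]
  5 → cabin 6  [load 23/33]
  5 → cabin 6  [load 28/33]
6 cabins opened.

6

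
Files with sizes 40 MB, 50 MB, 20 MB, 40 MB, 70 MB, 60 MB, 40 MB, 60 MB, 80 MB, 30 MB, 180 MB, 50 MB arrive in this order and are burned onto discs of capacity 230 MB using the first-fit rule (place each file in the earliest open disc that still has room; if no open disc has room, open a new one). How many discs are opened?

  40 → disc 1 (new)  [load 40/230]
  50 → disc 1  [load 90/230]
  20 → disc 1  [load 110/230]
  40 → disc 1  [load 150/230]
  70 → disc 1  [load 220/230]
  60 → disc 2 (new)  [load 60/230]
  40 → disc 2  [load 100/230]
  60 → disc 2  [load 160/230]
  80 → disc 3 (new)  [load 80/230]
  30 → disc 2  [load 190/230]
  180 → disc 4 (new)  [load 180/230]
  50 → disc 3  [load 130/230]
4 discs opened.

4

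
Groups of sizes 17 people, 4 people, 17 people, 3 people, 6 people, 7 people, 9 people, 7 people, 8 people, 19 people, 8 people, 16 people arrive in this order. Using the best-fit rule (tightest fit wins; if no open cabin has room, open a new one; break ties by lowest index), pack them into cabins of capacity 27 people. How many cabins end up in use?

  17 → cabin 1 (new)  [load 17/27]
  4 → cabin 1  [load 21/27]
  17 → cabin 2 (new)  [load 17/27]
  3 → cabin 1  [load 24/27]
  6 → cabin 2  [load 23/27]
  7 → cabin 3 (new)  [load 7/27]
  9 → cabin 3  [load 16/27]
  7 → cabin 3  [load 23/27]
  8 → cabin 4 (new)  [load 8/27]
  19 → cabin 4  [load 27/27]
  8 → cabin 5 (new)  [load 8/27]
  16 → cabin 5  [load 24/27]
5 cabins opened.

5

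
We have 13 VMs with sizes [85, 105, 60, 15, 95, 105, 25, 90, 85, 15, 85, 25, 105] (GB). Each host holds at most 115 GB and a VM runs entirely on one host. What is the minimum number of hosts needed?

Total = 105 + 105 + 105 + 95 + 90 + 85 + 85 + 85 + 60 + 25 + 25 + 15 + 15 = 895 GB.
Lower bound: ⌈895/115⌉ = 8 hosts.
Also, 9 VMs each exceed 115/2 GB, and no two of those can share a host, so at least 9 hosts are needed.
A packing using 9 hosts:
  host 1: 105 = 105
  host 2: 105 = 105
  host 3: 105 = 105
  host 4: 95 + 15 = 110
  host 5: 90 + 25 = 115
  host 6: 85 + 25 = 110
  host 7: 85 + 15 = 100
  host 8: 85 = 85
  host 9: 60 = 60
This matches the lower bound, so 9 is optimal.

9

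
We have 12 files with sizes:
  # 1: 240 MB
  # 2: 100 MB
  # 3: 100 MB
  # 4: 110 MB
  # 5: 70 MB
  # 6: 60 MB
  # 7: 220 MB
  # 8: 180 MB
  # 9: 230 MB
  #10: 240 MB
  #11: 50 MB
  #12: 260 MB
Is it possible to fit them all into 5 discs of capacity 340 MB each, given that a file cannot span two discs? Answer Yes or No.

No

Total = 1860 MB; ⌈1860/340⌉ = 6.
At least 6 discs are required, but only 5 are allowed.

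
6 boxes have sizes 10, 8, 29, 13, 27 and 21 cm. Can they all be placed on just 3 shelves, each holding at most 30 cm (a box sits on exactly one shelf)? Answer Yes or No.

No

Total = 108 cm; ⌈108/30⌉ = 4.
At least 4 shelves are required, but only 3 are allowed.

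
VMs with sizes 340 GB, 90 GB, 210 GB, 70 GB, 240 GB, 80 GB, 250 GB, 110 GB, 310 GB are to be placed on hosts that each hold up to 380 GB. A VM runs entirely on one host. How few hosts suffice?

5

Total = 340 + 310 + 250 + 240 + 210 + 110 + 90 + 80 + 70 = 1700 GB.
Lower bound: ⌈1700/380⌉ = 5 hosts.
A packing using 5 hosts:
  host 1: 340 = 340
  host 2: 310 + 70 = 380
  host 3: 250 + 110 = 360
  host 4: 240 + 90 = 330
  host 5: 210 + 80 = 290
This matches the lower bound, so 5 is optimal.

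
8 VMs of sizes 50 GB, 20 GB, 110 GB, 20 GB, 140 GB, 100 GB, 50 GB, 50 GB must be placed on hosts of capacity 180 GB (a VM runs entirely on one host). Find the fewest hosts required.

Total = 140 + 110 + 100 + 50 + 50 + 50 + 20 + 20 = 540 GB.
Lower bound: ⌈540/180⌉ = 3 hosts.
A packing using 4 hosts:
  host 1: 140 + 20 + 20 = 180
  host 2: 110 + 50 = 160
  host 3: 100 + 50 = 150
  host 4: 50 = 50
No arrangement into 3 hosts stays within capacity, so 4 is optimal.

4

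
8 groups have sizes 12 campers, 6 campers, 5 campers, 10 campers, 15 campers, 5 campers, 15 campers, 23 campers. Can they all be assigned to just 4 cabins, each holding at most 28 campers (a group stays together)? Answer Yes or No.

Yes

A valid assignment using 4 cabins:
  cabin 1: 23 + 5 = 28
  cabin 2: 15 + 12 = 27
  cabin 3: 15 + 10 = 25
  cabin 4: 6 + 5 = 11
Every load is within 28 campers, so 4 cabins suffice.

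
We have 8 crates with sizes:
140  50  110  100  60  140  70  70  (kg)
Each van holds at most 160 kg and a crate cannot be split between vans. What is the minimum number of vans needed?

Total = 140 + 140 + 110 + 100 + 70 + 70 + 60 + 50 = 740 kg.
Lower bound: ⌈740/160⌉ = 5 vans.
A packing using 5 vans:
  van 1: 140 = 140
  van 2: 140 = 140
  van 3: 110 + 50 = 160
  van 4: 100 + 60 = 160
  van 5: 70 + 70 = 140
This matches the lower bound, so 5 is optimal.

5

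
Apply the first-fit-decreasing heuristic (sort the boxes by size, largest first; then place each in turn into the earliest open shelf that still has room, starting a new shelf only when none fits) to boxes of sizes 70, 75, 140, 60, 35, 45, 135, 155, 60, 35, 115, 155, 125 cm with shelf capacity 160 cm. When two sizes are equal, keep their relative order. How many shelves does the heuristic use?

Sorted descending: 155, 155, 140, 135, 125, 115, 75, 70, 60, 60, 45, 35, 35.
  155 → shelf 1 (new)  [load 155/160]
  155 → shelf 2 (new)  [load 155/160]
  140 → shelf 3 (new)  [load 140/160]
  135 → shelf 4 (new)  [load 135/160]
  125 → shelf 5 (new)  [load 125/160]
  115 → shelf 6 (new)  [load 115/160]
  75 → shelf 7 (new)  [load 75/160]
  70 → shelf 7  [load 145/160]
  60 → shelf 8 (new)  [load 60/160]
  60 → shelf 8  [load 120/160]
  45 → shelf 6  [load 160/160]
  35 → shelf 5  [load 160/160]
  35 → shelf 8  [load 155/160]
8 shelves opened.

8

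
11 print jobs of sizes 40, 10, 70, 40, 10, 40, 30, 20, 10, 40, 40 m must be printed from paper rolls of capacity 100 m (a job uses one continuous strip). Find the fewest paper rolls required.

4

Total = 70 + 40 + 40 + 40 + 40 + 40 + 30 + 20 + 10 + 10 + 10 = 350 m.
Lower bound: ⌈350/100⌉ = 4 paper rolls.
A packing using 4 paper rolls:
  roll 1: 70 + 30 = 100
  roll 2: 40 + 40 + 20 = 100
  roll 3: 40 + 40 + 10 + 10 = 100
  roll 4: 40 + 10 = 50
This matches the lower bound, so 4 is optimal.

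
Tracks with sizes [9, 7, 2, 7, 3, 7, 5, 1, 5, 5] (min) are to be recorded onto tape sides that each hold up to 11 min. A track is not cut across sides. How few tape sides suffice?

6

Total = 9 + 7 + 7 + 7 + 5 + 5 + 5 + 3 + 2 + 1 = 51 min.
Lower bound: ⌈51/11⌉ = 5 tape sides.
A packing using 6 tape sides:
  side 1: 9 + 2 = 11
  side 2: 7 + 3 + 1 = 11
  side 3: 7 = 7
  side 4: 7 = 7
  side 5: 5 + 5 = 10
  side 6: 5 = 5
No arrangement into 5 tape sides stays within capacity, so 6 is optimal.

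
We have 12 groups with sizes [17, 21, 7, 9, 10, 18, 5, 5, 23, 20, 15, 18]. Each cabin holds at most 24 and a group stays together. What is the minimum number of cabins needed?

8

Total = 23 + 21 + 20 + 18 + 18 + 17 + 15 + 10 + 9 + 7 + 5 + 5 = 168.
Lower bound: ⌈168/24⌉ = 7 cabins.
A packing using 8 cabins:
  cabin 1: 23 = 23
  cabin 2: 21 = 21
  cabin 3: 20 = 20
  cabin 4: 18 + 5 = 23
  cabin 5: 18 + 5 = 23
  cabin 6: 17 + 7 = 24
  cabin 7: 15 + 9 = 24
  cabin 8: 10 = 10
No arrangement into 7 cabins stays within capacity, so 8 is optimal.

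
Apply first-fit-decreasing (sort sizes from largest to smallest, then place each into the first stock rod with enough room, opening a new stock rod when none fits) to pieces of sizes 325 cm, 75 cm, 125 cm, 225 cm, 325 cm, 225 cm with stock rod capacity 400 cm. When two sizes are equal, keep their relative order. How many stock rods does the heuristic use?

Sorted descending: 325, 325, 225, 225, 125, 75.
  325 → stock rod 1 (new)  [load 325/400]
  325 → stock rod 2 (new)  [load 325/400]
  225 → stock rod 3 (new)  [load 225/400]
  225 → stock rod 4 (new)  [load 225/400]
  125 → stock rod 3  [load 350/400]
  75 → stock rod 1  [load 400/400]
4 stock rods opened.

4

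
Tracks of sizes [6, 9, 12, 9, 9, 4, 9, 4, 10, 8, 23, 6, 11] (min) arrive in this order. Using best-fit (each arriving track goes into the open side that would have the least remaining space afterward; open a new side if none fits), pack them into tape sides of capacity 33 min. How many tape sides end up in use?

4

  6 → side 1 (new)  [load 6/33]
  9 → side 1  [load 15/33]
  12 → side 1  [load 27/33]
  9 → side 2 (new)  [load 9/33]
  9 → side 2  [load 18/33]
  4 → side 1  [load 31/33]
  9 → side 2  [load 27/33]
  4 → side 2  [load 31/33]
  10 → side 3 (new)  [load 10/33]
  8 → side 3  [load 18/33]
  23 → side 4 (new)  [load 23/33]
  6 → side 4  [load 29/33]
  11 → side 3  [load 29/33]
4 tape sides opened.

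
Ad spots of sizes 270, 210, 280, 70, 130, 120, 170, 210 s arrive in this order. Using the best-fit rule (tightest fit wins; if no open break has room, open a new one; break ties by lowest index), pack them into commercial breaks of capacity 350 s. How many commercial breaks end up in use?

  270 → break 1 (new)  [load 270/350]
  210 → break 2 (new)  [load 210/350]
  280 → break 3 (new)  [load 280/350]
  70 → break 3  [load 350/350]
  130 → break 2  [load 340/350]
  120 → break 4 (new)  [load 120/350]
  170 → break 4  [load 290/350]
  210 → break 5 (new)  [load 210/350]
5 commercial breaks opened.

5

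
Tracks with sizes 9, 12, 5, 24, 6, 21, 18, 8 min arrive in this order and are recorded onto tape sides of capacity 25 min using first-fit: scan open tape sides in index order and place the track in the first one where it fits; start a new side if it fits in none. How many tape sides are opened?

5

  9 → side 1 (new)  [load 9/25]
  12 → side 1  [load 21/25]
  5 → side 2 (new)  [load 5/25]
  24 → side 3 (new)  [load 24/25]
  6 → side 2  [load 11/25]
  21 → side 4 (new)  [load 21/25]
  18 → side 5 (new)  [load 18/25]
  8 → side 2  [load 19/25]
5 tape sides opened.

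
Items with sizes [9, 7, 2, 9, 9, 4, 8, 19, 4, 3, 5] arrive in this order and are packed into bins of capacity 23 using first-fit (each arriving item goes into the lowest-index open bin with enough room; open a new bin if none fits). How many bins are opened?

4

  9 → bin 1 (new)  [load 9/23]
  7 → bin 1  [load 16/23]
  2 → bin 1  [load 18/23]
  9 → bin 2 (new)  [load 9/23]
  9 → bin 2  [load 18/23]
  4 → bin 1  [load 22/23]
  8 → bin 3 (new)  [load 8/23]
  19 → bin 4 (new)  [load 19/23]
  4 → bin 2  [load 22/23]
  3 → bin 3  [load 11/23]
  5 → bin 3  [load 16/23]
4 bins opened.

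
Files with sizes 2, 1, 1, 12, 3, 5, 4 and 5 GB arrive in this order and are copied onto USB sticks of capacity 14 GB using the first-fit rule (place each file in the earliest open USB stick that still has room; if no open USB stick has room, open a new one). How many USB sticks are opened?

  2 → USB stick 1 (new)  [load 2/14]
  1 → USB stick 1  [load 3/14]
  1 → USB stick 1  [load 4/14]
  12 → USB stick 2 (new)  [load 12/14]
  3 → USB stick 1  [load 7/14]
  5 → USB stick 1  [load 12/14]
  4 → USB stick 3 (new)  [load 4/14]
  5 → USB stick 3  [load 9/14]
3 USB sticks opened.

3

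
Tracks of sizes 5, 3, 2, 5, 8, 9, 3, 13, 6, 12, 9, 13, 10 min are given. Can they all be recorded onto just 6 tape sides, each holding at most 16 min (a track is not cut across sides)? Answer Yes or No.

No

Total = 98 min; ⌈98/16⌉ = 7.
At least 7 tape sides are required, but only 6 are allowed.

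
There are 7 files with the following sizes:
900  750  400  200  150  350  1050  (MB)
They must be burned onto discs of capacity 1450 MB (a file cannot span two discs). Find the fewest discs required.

3

Total = 1050 + 900 + 750 + 400 + 350 + 200 + 150 = 3800 MB.
Lower bound: ⌈3800/1450⌉ = 3 discs.
A packing using 3 discs:
  disc 1: 1050 + 400 = 1450
  disc 2: 900 + 350 + 200 = 1450
  disc 3: 750 + 150 = 900
This matches the lower bound, so 3 is optimal.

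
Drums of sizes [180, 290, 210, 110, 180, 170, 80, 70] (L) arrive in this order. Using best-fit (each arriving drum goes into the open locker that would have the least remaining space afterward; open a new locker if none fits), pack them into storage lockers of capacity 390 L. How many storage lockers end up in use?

4

  180 → locker 1 (new)  [load 180/390]
  290 → locker 2 (new)  [load 290/390]
  210 → locker 1  [load 390/390]
  110 → locker 3 (new)  [load 110/390]
  180 → locker 3  [load 290/390]
  170 → locker 4 (new)  [load 170/390]
  80 → locker 2  [load 370/390]
  70 → locker 3  [load 360/390]
4 storage lockers opened.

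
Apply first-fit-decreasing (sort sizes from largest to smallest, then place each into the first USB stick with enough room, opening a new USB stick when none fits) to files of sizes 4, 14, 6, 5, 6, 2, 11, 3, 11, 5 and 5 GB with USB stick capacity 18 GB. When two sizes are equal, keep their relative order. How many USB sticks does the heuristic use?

Sorted descending: 14, 11, 11, 6, 6, 5, 5, 5, 4, 3, 2.
  14 → USB stick 1 (new)  [load 14/18]
  11 → USB stick 2 (new)  [load 11/18]
  11 → USB stick 3 (new)  [load 11/18]
  6 → USB stick 2  [load 17/18]
  6 → USB stick 3  [load 17/18]
  5 → USB stick 4 (new)  [load 5/18]
  5 → USB stick 4  [load 10/18]
  5 → USB stick 4  [load 15/18]
  4 → USB stick 1  [load 18/18]
  3 → USB stick 4  [load 18/18]
  2 → USB stick 5 (new)  [load 2/18]
5 USB sticks opened.

5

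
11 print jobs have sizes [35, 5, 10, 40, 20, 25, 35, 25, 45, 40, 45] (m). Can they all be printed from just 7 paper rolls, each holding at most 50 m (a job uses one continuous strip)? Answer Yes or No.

Total = 325 m; ⌈325/50⌉ = 7.
The bound of 7 does not rule out 7, but exhaustive search shows no assignment into 7 paper rolls of capacity 50 m exists — the minimum is 8.

No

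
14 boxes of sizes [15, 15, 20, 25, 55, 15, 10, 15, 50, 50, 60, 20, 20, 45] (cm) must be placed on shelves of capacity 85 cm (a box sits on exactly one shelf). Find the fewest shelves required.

Total = 60 + 55 + 50 + 50 + 45 + 25 + 20 + 20 + 20 + 15 + 15 + 15 + 15 + 10 = 415 cm.
Lower bound: ⌈415/85⌉ = 5 shelves.
A packing using 5 shelves:
  shelf 1: 60 + 25 = 85
  shelf 2: 55 + 20 + 10 = 85
  shelf 3: 50 + 20 + 15 = 85
  shelf 4: 50 + 20 + 15 = 85
  shelf 5: 45 + 15 + 15 = 75
This matches the lower bound, so 5 is optimal.

5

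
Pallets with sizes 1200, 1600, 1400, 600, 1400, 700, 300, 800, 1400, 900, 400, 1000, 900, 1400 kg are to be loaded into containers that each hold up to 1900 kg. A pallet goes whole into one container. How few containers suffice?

9

Total = 1600 + 1400 + 1400 + 1400 + 1400 + 1200 + 1000 + 900 + 900 + 800 + 700 + 600 + 400 + 300 = 14000 kg.
Lower bound: ⌈14000/1900⌉ = 8 containers.
A packing using 9 containers:
  container 1: 1600 + 300 = 1900
  container 2: 1400 + 400 = 1800
  container 3: 1400 = 1400
  container 4: 1400 = 1400
  container 5: 1400 = 1400
  container 6: 1200 + 700 = 1900
  container 7: 1000 + 900 = 1900
  container 8: 900 + 800 = 1700
  container 9: 600 = 600
No arrangement into 8 containers stays within capacity, so 9 is optimal.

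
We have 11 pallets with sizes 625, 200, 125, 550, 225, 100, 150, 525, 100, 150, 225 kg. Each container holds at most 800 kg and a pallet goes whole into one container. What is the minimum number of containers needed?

Total = 625 + 550 + 525 + 225 + 225 + 200 + 150 + 150 + 125 + 100 + 100 = 2975 kg.
Lower bound: ⌈2975/800⌉ = 4 containers.
A packing using 4 containers:
  container 1: 625 + 150 = 775
  container 2: 550 + 225 = 775
  container 3: 525 + 225 = 750
  container 4: 200 + 150 + 125 + 100 + 100 = 675
This matches the lower bound, so 4 is optimal.

4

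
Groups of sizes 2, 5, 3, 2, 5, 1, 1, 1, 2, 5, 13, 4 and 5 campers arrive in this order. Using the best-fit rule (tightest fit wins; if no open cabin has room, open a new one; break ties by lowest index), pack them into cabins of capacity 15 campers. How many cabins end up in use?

  2 → cabin 1 (new)  [load 2/15]
  5 → cabin 1  [load 7/15]
  3 → cabin 1  [load 10/15]
  2 → cabin 1  [load 12/15]
  5 → cabin 2 (new)  [load 5/15]
  1 → cabin 1  [load 13/15]
  1 → cabin 1  [load 14/15]
  1 → cabin 1  [load 15/15]
  2 → cabin 2  [load 7/15]
  5 → cabin 2  [load 12/15]
  13 → cabin 3 (new)  [load 13/15]
  4 → cabin 4 (new)  [load 4/15]
  5 → cabin 4  [load 9/15]
4 cabins opened.

4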